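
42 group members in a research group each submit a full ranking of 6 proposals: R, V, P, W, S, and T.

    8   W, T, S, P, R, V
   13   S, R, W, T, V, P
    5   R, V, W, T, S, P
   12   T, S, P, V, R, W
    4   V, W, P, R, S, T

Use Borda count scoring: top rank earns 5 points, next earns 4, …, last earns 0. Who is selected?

Borda scores:
  R: 8·1 + 13·4 + 5·5 + 12·1 + 4·2 = 105
  V: 8·0 + 13·1 + 5·4 + 12·2 + 4·5 = 77
  P: 8·2 + 13·0 + 5·0 + 12·3 + 4·3 = 64
  W: 8·5 + 13·3 + 5·3 + 12·0 + 4·4 = 110
  S: 8·3 + 13·5 + 5·1 + 12·4 + 4·1 = 146
  T: 8·4 + 13·2 + 5·2 + 12·5 + 4·0 = 128
S has the highest total.

S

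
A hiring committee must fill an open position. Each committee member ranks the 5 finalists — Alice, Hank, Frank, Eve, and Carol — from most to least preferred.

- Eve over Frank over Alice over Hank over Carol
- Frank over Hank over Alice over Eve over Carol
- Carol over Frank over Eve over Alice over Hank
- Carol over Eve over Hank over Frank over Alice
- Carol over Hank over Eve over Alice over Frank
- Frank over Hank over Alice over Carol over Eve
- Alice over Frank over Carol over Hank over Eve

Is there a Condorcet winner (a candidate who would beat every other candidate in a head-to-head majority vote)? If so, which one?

Frank

Head-to-head results (7 voters total):
Alice vs Hank: Hank wins 4–3.
Alice vs Frank: Frank wins 5–2.
Alice vs Eve: Eve wins 4–3.
Alice vs Carol: Alice wins 4–3.
Hank vs Frank: Frank wins 5–2.
Hank vs Eve: Hank wins 4–3.
Hank vs Carol: Carol wins 4–3.
Frank vs Eve: Frank wins 4–3.
Frank vs Carol: Frank wins 4–3.
Eve vs Carol: Carol wins 5–2.
Frank beats each rival — Alice (5–2), Hank (5–2), Eve (4–3), Carol (4–3) — so Frank is the Condorcet winner.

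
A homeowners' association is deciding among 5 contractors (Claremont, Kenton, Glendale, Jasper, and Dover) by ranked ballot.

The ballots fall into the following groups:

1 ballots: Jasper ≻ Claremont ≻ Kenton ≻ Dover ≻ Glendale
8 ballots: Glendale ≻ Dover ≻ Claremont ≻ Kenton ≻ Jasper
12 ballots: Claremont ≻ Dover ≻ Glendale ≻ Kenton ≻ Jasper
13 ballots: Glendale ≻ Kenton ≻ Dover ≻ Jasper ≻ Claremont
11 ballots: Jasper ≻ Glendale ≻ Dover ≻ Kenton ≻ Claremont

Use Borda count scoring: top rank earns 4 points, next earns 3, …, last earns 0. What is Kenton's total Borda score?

Borda scores:
  Claremont: 3 + 8·2 + 12·4 + 13·0 + 11·0 = 67
  Kenton: 2 + 8·1 + 12·1 + 13·3 + 11·1 = 72
  Glendale: 0 + 8·4 + 12·2 + 13·4 + 11·3 = 141
  Jasper: 4 + 8·0 + 12·0 + 13·1 + 11·4 = 61
  Dover: 1 + 8·3 + 12·3 + 13·2 + 11·2 = 109

72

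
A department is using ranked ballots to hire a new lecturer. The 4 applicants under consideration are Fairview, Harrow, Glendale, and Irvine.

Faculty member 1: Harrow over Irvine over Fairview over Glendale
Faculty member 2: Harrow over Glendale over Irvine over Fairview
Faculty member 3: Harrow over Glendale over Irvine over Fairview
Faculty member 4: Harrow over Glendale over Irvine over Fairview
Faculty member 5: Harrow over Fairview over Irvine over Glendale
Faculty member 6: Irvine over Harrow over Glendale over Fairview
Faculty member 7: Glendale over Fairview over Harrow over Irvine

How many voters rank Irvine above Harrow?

Ballots ranking Irvine above Harrow: 1.
Ballots ranking Harrow above Irvine: 6.
So 1 of 7 voters prefer Irvine to Harrow.

1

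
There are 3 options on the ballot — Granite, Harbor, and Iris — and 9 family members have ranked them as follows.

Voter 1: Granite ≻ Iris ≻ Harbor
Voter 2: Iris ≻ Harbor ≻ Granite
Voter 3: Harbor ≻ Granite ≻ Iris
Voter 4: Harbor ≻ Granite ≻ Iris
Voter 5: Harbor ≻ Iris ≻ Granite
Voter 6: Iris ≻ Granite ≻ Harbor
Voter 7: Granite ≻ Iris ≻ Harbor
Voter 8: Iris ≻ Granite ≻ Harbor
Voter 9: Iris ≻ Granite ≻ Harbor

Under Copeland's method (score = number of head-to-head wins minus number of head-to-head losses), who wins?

Iris

Pairwise results:
  Granite vs Harbor: Granite wins 5–4.
  Granite vs Iris: Iris wins 5–4.
  Harbor vs Iris: Iris wins 6–3.
Copeland scores (wins − losses):
  Granite: 1 − 1 = 0
  Harbor: 0 − 2 = -2
  Iris: 2 − 0 = 2
Iris has the best Copeland score.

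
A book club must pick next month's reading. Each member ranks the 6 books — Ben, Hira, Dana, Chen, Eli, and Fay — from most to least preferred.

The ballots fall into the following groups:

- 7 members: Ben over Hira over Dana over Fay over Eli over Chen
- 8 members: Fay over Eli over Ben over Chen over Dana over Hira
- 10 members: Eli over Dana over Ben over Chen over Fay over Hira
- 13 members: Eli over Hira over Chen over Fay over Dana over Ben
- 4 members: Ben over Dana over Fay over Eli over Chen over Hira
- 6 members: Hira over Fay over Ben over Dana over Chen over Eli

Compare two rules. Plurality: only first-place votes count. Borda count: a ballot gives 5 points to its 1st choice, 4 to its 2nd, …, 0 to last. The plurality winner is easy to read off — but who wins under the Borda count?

Eli

Plurality first-place counts: Ben 11, Hira 6, Dana 0, Chen 0, Eli 23, Fay 8 → Eli.
Borda totals: Ben 127, Hira 110, Dana 110, Chen 85, Eli 162, Fay 126 → Eli.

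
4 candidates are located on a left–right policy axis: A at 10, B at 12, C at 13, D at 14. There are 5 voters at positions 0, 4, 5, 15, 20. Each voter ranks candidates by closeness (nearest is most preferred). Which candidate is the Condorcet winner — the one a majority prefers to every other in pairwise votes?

A

With single-peaked preferences on a line, the Condorcet winner is the candidate closest to the median voter.
The median voter (position 5) is closest to A at 10.
Check: A vs B — voters closer to A: 3 of 5.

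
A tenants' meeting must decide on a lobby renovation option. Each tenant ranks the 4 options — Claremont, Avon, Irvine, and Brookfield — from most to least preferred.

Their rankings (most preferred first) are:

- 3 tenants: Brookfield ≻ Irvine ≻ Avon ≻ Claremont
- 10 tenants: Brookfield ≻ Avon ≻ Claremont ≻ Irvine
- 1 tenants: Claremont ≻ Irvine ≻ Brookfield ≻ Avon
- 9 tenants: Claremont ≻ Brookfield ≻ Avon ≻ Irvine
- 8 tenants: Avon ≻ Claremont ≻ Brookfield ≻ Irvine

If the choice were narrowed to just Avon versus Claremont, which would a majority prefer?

Avon

Ballots ranking Avon above Claremont: 3+10+8 = 21.
Ballots ranking Claremont above Avon: 1+9 = 10.
Avon wins the head-to-head, 21–10.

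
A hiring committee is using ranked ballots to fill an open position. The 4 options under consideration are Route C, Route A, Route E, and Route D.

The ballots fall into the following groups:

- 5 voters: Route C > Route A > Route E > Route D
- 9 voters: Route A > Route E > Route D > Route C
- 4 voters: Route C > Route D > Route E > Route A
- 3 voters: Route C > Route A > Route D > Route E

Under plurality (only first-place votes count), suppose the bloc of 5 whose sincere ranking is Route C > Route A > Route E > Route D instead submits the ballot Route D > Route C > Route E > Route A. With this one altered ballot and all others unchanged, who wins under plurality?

First-place totals with the altered ballot: Route C 7, Route A 9, Route E 0, Route D 5.
The switch changes the winner from Route C to Route A.

Route A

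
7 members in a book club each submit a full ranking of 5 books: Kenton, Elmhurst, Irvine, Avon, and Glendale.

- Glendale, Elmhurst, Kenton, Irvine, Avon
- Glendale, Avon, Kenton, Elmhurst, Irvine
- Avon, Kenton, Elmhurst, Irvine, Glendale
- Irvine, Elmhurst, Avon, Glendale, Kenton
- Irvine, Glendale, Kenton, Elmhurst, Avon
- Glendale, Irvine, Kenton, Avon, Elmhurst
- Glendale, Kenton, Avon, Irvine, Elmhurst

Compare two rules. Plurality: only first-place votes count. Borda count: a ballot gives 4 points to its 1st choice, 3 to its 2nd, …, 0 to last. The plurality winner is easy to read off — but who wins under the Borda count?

Plurality first-place counts: Kenton 0, Elmhurst 0, Irvine 2, Avon 1, Glendale 4 → Glendale.
Borda totals: Kenton 14, Elmhurst 10, Irvine 14, Avon 12, Glendale 20 → Glendale.

Glendale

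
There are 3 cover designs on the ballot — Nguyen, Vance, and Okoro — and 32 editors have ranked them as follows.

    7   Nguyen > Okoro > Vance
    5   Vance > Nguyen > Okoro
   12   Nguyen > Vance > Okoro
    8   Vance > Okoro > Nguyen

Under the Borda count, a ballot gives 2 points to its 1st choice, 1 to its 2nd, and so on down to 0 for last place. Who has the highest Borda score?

Borda scores:
  Nguyen: 7·2 + 5·1 + 12·2 + 8·0 = 43
  Vance: 7·0 + 5·2 + 12·1 + 8·2 = 38
  Okoro: 7·1 + 5·0 + 12·0 + 8·1 = 15
Nguyen has the highest total.

Nguyen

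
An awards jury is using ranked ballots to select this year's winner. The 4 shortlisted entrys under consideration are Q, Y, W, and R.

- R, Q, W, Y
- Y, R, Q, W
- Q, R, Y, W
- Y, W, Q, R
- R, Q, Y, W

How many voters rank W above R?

1

Ballots ranking W above R: 1.
Ballots ranking R above W: 4.
So 1 of 5 voters prefer W to R.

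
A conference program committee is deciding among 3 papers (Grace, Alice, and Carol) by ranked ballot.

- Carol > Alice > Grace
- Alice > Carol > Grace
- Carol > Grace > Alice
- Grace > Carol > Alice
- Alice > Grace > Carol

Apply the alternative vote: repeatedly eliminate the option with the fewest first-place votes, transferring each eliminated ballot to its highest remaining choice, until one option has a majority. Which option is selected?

Round 1: Alice 2, Carol 2, Grace 1. Grace has the fewest and is eliminated.
Round 2: Carol 3, Alice 2. Carol has a majority.

Carol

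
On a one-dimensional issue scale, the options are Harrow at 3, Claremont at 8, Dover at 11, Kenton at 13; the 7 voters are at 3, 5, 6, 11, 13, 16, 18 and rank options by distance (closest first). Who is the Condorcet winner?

With single-peaked preferences on a line, the Condorcet winner is the candidate closest to the median voter.
The median voter (position 11) is closest to Dover at 11.
Check: Dover vs Harrow — voters closer to Dover: 4 of 7.

Dover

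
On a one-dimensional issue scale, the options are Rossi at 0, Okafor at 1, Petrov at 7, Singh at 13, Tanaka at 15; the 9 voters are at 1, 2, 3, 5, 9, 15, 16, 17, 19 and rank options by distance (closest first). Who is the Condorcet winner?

With single-peaked preferences on a line, the Condorcet winner is the candidate closest to the median voter.
The median voter (position 9) is closest to Petrov at 7.
Check: Petrov vs Tanaka — voters closer to Petrov: 5 of 9.

Petrov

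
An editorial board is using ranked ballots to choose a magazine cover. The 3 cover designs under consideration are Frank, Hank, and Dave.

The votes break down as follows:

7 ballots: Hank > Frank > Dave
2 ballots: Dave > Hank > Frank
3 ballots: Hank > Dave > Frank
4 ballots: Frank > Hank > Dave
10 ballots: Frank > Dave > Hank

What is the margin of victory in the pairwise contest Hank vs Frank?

2

Ballots ranking Hank above Frank: 7+2+3 = 12.
Ballots ranking Frank above Hank: 4+10 = 14.
Frank wins 14–12, a margin of 2.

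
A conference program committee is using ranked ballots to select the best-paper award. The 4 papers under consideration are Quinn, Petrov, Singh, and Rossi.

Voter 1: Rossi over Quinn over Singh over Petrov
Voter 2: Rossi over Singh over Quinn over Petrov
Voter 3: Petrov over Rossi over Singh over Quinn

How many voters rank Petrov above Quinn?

1

Ballots ranking Petrov above Quinn: 1.
Ballots ranking Quinn above Petrov: 2.
So 1 of 3 voters prefer Petrov to Quinn.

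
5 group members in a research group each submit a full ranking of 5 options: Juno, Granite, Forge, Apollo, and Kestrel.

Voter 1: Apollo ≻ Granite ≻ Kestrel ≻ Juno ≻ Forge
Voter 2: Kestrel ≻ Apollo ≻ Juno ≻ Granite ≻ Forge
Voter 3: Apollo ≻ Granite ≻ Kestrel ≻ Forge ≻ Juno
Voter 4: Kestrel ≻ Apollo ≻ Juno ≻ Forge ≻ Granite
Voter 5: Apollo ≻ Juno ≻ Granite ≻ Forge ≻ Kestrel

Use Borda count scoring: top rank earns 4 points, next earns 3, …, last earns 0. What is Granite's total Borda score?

9

Borda scores:
  Juno: 1 + 2 + 0 + 2 + 3 = 8
  Granite: 3 + 1 + 3 + 0 + 2 = 9
  Forge: 0 + 0 + 1 + 1 + 1 = 3
  Apollo: 4 + 3 + 4 + 3 + 4 = 18
  Kestrel: 2 + 4 + 2 + 4 + 0 = 12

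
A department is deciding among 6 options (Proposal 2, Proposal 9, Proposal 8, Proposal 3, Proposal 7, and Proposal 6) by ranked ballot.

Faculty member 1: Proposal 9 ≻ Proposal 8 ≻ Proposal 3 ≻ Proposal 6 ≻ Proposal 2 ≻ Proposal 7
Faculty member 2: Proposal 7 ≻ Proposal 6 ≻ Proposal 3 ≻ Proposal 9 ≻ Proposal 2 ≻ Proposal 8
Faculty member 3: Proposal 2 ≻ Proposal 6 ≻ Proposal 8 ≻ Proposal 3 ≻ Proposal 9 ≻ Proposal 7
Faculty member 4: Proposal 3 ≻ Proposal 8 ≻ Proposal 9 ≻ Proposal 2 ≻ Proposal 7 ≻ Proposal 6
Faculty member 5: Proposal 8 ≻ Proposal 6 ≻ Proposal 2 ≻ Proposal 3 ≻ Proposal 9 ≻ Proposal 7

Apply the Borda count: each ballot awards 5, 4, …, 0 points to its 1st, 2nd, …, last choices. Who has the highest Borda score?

Borda scores:
  Proposal 2: 1 + 1 + 5 + 2 + 3 = 12
  Proposal 9: 5 + 2 + 1 + 3 + 1 = 12
  Proposal 8: 4 + 0 + 3 + 4 + 5 = 16
  Proposal 3: 3 + 3 + 2 + 5 + 2 = 15
  Proposal 7: 0 + 5 + 0 + 1 + 0 = 6
  Proposal 6: 2 + 4 + 4 + 0 + 4 = 14
Proposal 8 has the highest total.

Proposal 8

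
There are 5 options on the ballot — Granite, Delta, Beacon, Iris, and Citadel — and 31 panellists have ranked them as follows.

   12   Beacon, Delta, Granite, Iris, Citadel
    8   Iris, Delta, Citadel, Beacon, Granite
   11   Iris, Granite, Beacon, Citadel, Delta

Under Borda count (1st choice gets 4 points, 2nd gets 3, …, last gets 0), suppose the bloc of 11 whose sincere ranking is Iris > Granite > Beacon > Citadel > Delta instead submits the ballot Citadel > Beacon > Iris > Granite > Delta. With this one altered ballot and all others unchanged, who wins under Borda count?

Borda totals with the altered ballot: Granite 35, Delta 60, Beacon 89, Iris 66, Citadel 60.
The switch changes the winner from Iris to Beacon.

Beacon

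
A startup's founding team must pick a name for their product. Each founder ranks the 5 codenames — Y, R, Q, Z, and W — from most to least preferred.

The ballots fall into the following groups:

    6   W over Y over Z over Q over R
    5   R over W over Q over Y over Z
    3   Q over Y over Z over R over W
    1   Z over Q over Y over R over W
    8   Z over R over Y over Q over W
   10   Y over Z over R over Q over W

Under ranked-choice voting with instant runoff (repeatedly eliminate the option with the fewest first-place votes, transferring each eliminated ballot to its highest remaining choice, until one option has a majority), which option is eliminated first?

Round 1: Y 10, Z 9, W 6, R 5, Q 3. Q has the fewest and is eliminated.
Round 2: Y 13, Z 9, W 6, R 5. R has the fewest and is eliminated.
Round 3: Y 13, W 11, Z 9. Z has the fewest and is eliminated.
Round 4: Y 22, W 11. Y has a majority.

Q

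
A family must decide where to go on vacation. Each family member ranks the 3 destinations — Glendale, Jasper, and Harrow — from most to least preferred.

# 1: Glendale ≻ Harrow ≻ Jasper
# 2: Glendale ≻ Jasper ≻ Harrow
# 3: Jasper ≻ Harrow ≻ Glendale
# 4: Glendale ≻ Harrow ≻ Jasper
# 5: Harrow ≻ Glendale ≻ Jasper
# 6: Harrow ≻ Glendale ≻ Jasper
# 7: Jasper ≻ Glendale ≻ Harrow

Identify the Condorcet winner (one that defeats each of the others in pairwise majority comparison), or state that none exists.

Glendale

Head-to-head results (7 voters total):
Glendale vs Jasper: Glendale wins 5–2.
Glendale vs Harrow: Glendale wins 4–3.
Jasper vs Harrow: Harrow wins 4–3.
Glendale beats each rival — Jasper (5–2), Harrow (4–3) — so Glendale is the Condorcet winner.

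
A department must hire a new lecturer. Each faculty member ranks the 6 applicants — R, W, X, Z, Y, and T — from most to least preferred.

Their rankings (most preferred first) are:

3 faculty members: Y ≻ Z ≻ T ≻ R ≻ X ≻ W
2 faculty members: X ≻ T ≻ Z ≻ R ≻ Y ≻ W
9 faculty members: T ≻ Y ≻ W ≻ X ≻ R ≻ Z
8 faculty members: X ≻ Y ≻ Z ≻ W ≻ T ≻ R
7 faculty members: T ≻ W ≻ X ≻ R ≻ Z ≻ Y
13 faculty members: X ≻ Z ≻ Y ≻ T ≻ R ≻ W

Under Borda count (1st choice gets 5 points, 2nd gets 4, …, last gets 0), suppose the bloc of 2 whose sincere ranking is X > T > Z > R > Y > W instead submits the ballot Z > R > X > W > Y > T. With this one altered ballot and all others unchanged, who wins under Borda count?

X

Borda totals with the altered ballot: R 50, W 75, X 153, Z 105, Y 124, T 123.
The winner is unchanged: still X.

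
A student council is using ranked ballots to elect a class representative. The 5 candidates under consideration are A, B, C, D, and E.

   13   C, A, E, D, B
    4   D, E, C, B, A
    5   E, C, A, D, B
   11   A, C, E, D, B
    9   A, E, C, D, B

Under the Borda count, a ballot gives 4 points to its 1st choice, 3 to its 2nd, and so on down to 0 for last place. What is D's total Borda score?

Borda scores:
  A: 13·3 + 4·0 + 5·2 + 11·4 + 9·4 = 129
  B: 13·0 + 4·1 + 5·0 + 11·0 + 9·0 = 4
  C: 13·4 + 4·2 + 5·3 + 11·3 + 9·2 = 126
  D: 13·1 + 4·4 + 5·1 + 11·1 + 9·1 = 54
  E: 13·2 + 4·3 + 5·4 + 11·2 + 9·3 = 107

54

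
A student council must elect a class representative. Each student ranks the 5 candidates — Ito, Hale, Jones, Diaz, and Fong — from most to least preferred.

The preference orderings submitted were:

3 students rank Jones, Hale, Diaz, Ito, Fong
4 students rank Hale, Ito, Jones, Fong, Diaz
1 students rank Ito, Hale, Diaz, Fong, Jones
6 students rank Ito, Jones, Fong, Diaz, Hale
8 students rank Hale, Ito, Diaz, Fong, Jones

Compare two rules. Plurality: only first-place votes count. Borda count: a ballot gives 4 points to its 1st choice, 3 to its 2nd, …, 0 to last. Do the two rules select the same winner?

No

Plurality first-place counts: Ito 7, Hale 12, Jones 3, Diaz 0, Fong 0 → Hale.
Borda totals: Ito 67, Hale 60, Jones 38, Diaz 30, Fong 25 → Ito.
The two rules disagree: plurality picks Hale, Borda picks Ito.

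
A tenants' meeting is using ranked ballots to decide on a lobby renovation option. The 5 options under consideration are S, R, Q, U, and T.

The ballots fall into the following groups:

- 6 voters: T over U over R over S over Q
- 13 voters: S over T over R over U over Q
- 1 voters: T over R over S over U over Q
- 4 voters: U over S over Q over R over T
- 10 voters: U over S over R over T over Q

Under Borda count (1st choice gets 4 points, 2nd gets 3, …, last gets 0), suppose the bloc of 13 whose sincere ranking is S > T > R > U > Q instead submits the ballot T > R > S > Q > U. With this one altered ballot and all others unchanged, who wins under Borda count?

T

Borda totals with the altered ballot: S 76, R 78, Q 21, U 75, T 90.
The switch changes the winner from S to T.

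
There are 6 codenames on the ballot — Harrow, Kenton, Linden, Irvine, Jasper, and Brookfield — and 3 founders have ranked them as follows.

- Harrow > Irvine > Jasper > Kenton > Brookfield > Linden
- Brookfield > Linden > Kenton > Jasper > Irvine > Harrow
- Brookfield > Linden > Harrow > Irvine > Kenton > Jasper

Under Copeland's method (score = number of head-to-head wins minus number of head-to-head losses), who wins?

Brookfield

Pairwise results:
  Harrow vs Kenton: Harrow wins 2–1.
  Harrow vs Linden: Linden wins 2–1.
  Harrow vs Irvine: Harrow wins 2–1.
  Harrow vs Jasper: Harrow wins 2–1.
  Harrow vs Brookfield: Brookfield wins 2–1.
  Kenton vs Linden: Linden wins 2–1.
  Kenton vs Irvine: Irvine wins 2–1.
  Kenton vs Jasper: Kenton wins 2–1.
  Kenton vs Brookfield: Brookfield wins 2–1.
  Linden vs Irvine: Linden wins 2–1.
  Linden vs Jasper: Linden wins 2–1.
  Linden vs Brookfield: Brookfield wins 3–0.
  Irvine vs Jasper: Irvine wins 2–1.
  Irvine vs Brookfield: Brookfield wins 2–1.
  Jasper vs Brookfield: Brookfield wins 2–1.
Copeland scores (wins − losses):
  Harrow: 3 − 2 = 1
  Kenton: 1 − 4 = -3
  Linden: 4 − 1 = 3
  Irvine: 2 − 3 = -1
  Jasper: 0 − 5 = -5
  Brookfield: 5 − 0 = 5
Brookfield has the best Copeland score.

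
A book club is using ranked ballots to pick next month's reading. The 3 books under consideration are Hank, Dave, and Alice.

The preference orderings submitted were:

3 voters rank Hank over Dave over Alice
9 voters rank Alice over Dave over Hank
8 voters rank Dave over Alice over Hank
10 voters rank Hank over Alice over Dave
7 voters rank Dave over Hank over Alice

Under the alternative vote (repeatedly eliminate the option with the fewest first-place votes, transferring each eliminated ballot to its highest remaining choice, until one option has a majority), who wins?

Dave

Round 1: Dave 15, Hank 13, Alice 9. Alice has the fewest and is eliminated.
Round 2: Dave 24, Hank 13. Dave has a majority.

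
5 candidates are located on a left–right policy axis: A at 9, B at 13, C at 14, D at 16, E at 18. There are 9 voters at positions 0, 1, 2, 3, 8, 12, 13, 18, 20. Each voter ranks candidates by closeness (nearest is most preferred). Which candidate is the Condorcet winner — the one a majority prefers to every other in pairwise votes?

A

With single-peaked preferences on a line, the Condorcet winner is the candidate closest to the median voter.
The median voter (position 8) is closest to A at 9.
Check: A vs D — voters closer to A: 6 of 9.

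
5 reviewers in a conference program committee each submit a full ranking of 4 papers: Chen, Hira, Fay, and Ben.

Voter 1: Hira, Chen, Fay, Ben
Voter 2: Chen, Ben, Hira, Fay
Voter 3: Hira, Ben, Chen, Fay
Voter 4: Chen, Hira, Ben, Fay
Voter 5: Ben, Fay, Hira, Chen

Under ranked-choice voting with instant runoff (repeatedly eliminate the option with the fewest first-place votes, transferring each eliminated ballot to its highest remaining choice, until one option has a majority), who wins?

Round 1: Chen 2, Hira 2, Ben 1, Fay 0. Fay has the fewest and is eliminated.
Round 2: Chen 2, Hira 2, Ben 1. Ben has the fewest and is eliminated.
Round 3: Hira 3, Chen 2. Hira has a majority.

Hira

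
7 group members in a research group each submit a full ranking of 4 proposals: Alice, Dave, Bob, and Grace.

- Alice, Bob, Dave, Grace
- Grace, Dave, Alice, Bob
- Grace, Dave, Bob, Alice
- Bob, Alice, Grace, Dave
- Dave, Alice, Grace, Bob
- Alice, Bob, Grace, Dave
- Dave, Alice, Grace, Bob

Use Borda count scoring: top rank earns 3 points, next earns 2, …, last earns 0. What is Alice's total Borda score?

13

Borda scores:
  Alice: 3 + 1 + 0 + 2 + 2 + 3 + 2 = 13
  Dave: 1 + 2 + 2 + 0 + 3 + 0 + 3 = 11
  Bob: 2 + 0 + 1 + 3 + 0 + 2 + 0 = 8
  Grace: 0 + 3 + 3 + 1 + 1 + 1 + 1 = 10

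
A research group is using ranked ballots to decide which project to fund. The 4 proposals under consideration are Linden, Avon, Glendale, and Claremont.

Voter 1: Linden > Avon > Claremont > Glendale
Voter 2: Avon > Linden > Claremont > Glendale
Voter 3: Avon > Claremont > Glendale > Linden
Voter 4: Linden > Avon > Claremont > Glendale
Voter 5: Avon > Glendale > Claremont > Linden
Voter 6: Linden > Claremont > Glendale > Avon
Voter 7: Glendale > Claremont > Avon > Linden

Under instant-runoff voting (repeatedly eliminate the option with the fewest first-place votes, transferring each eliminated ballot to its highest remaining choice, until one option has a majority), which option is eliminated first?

Claremont

Round 1: Linden 3, Avon 3, Glendale 1, Claremont 0. Claremont has the fewest and is eliminated.
Round 2: Linden 3, Avon 3, Glendale 1. Glendale has the fewest and is eliminated.
Round 3: Avon 4, Linden 3. Avon has a majority.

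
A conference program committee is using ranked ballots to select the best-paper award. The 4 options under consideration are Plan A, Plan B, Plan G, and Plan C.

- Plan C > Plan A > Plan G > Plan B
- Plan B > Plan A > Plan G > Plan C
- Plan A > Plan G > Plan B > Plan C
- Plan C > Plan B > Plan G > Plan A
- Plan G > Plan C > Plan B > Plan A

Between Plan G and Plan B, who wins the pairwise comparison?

Ballots ranking Plan G above Plan B: 3.
Ballots ranking Plan B above Plan G: 2.
Plan G wins the head-to-head, 3–2.

Plan G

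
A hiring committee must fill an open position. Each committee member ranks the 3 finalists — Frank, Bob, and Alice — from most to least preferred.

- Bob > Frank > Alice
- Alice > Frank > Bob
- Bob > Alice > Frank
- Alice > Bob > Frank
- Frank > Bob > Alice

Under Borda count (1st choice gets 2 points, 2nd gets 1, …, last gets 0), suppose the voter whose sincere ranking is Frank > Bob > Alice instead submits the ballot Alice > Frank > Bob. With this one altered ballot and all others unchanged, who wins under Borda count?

Borda totals with the altered ballot: Frank 3, Bob 5, Alice 7.
The switch changes the winner from Bob to Alice.

Alice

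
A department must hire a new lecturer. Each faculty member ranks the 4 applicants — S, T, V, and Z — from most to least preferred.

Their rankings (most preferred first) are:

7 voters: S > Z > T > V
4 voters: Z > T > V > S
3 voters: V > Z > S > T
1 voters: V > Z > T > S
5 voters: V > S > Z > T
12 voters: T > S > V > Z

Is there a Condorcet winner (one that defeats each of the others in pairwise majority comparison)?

Head-to-head results (32 voters total):
S vs T: T wins 17–15.
S vs V: S wins 19–13.
S vs Z: S wins 24–8.
T vs V: T wins 23–9.
T vs Z: Z wins 20–12.
V vs Z: V wins 21–11.
No candidate beats all others: S beats Z beats T beats S, a majority cycle.

No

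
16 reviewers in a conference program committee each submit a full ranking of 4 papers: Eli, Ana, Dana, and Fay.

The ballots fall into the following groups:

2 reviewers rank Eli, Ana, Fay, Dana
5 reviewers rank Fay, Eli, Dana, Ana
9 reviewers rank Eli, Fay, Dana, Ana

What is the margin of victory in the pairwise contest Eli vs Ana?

16

Ballots ranking Eli above Ana: 2+5+9 = 16.
Ballots ranking Ana above Eli: 0.
Eli wins 16–0, a margin of 16.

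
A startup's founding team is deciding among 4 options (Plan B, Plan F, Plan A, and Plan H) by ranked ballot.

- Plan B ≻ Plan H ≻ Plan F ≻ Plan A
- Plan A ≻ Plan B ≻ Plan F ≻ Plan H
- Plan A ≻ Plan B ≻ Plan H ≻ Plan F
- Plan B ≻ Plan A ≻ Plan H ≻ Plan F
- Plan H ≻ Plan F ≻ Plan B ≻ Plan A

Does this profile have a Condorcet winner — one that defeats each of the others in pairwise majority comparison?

Yes

Head-to-head results (5 voters total):
Plan B vs Plan F: Plan B wins 4–1.
Plan B vs Plan A: Plan B wins 3–2.
Plan B vs Plan H: Plan B wins 4–1.
Plan F vs Plan A: Plan A wins 3–2.
Plan F vs Plan H: Plan H wins 4–1.
Plan A vs Plan H: Plan A wins 3–2.
Plan B beats each rival — Plan F (4–1), Plan A (3–2), Plan H (4–1) — so Plan B is the Condorcet winner.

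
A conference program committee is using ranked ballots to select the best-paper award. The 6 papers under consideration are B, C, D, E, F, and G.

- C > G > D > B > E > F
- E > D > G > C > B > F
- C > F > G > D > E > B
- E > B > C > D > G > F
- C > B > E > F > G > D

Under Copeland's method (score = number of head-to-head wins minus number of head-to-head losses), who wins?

Pairwise results:
  B vs C: C wins 4–1.
  B vs D: D wins 3–2.
  B vs E: E wins 3–2.
  B vs F: B wins 4–1.
  B vs G: G wins 3–2.
  C vs D: C wins 4–1.
  C vs E: C wins 3–2.
  C vs F: C wins 5–0.
  C vs G: C wins 4–1.
  D vs E: E wins 3–2.
  D vs F: D wins 3–2.
  D vs G: G wins 3–2.
  E vs F: E wins 4–1.
  E vs G: E wins 3–2.
  F vs G: G wins 3–2.
Copeland scores (wins − losses):
  B: 1 − 4 = -3
  C: 5 − 0 = 5
  D: 2 − 3 = -1
  E: 4 − 1 = 3
  F: 0 − 5 = -5
  G: 3 − 2 = 1
C has the best Copeland score.

C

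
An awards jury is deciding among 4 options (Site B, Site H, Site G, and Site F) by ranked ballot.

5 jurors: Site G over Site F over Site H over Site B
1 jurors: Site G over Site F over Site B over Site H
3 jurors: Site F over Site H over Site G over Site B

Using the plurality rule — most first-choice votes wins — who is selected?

First-place vote totals:
  Site B: 0
  Site H: 0
  Site G: 6
  Site F: 3
Site G has the most first-place votes.

Site G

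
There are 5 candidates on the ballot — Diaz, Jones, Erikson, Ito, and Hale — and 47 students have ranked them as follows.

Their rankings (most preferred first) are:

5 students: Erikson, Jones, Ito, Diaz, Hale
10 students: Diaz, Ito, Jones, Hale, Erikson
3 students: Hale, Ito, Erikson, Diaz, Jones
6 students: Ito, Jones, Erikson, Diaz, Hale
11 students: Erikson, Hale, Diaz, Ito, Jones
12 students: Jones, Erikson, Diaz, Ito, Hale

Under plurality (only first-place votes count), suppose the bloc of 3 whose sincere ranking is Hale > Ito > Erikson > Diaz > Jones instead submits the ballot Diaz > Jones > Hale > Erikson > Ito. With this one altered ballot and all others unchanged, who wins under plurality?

First-place totals with the altered ballot: Diaz 13, Jones 12, Erikson 16, Ito 6, Hale 0.
The winner is unchanged: still Erikson.

Erikson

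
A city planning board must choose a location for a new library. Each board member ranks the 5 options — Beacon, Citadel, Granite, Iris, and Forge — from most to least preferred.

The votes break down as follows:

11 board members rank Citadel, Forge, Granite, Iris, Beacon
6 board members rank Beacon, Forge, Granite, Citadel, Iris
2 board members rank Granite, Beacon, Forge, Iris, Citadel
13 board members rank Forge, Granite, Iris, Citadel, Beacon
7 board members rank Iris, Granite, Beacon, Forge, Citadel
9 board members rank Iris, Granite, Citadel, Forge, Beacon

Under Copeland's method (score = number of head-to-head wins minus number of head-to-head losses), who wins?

Forge

Pairwise results:
  Beacon vs Citadel: Citadel wins 33–15.
  Beacon vs Granite: Granite wins 42–6.
  Beacon vs Iris: Iris wins 40–8.
  Beacon vs Forge: Forge wins 33–15.
  Citadel vs Granite: Granite wins 37–11.
  Citadel vs Iris: Iris wins 31–17.
  Citadel vs Forge: Forge wins 28–20.
  Granite vs Iris: Granite wins 32–16.
  Granite vs Forge: Forge wins 30–18.
  Iris vs Forge: Forge wins 32–16.
Copeland scores (wins − losses):
  Beacon: 0 − 4 = -4
  Citadel: 1 − 3 = -2
  Granite: 3 − 1 = 2
  Iris: 2 − 2 = 0
  Forge: 4 − 0 = 4
Forge has the best Copeland score.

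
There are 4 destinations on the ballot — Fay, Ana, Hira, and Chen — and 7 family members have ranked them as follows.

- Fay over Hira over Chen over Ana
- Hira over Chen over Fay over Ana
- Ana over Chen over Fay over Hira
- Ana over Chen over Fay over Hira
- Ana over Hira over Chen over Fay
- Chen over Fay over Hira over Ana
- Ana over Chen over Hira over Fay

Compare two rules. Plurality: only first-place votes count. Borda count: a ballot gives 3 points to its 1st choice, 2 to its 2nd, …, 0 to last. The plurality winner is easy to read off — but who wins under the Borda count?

Chen

Plurality first-place counts: Fay 1, Ana 4, Hira 1, Chen 1 → Ana.
Borda totals: Fay 8, Ana 12, Hira 9, Chen 13 → Chen.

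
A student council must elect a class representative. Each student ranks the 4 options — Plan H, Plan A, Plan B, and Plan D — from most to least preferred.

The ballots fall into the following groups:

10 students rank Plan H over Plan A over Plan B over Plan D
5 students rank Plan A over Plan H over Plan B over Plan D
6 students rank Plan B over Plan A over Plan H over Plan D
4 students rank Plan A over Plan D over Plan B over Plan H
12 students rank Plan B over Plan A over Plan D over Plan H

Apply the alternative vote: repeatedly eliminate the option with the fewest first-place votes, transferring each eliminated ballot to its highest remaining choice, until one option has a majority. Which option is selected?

Round 1: Plan B 18, Plan H 10, Plan A 9, Plan D 0. Plan D has the fewest and is eliminated.
Round 2: Plan B 18, Plan H 10, Plan A 9. Plan A has the fewest and is eliminated.
Round 3: Plan B 22, Plan H 15. Plan B has a majority.

Plan B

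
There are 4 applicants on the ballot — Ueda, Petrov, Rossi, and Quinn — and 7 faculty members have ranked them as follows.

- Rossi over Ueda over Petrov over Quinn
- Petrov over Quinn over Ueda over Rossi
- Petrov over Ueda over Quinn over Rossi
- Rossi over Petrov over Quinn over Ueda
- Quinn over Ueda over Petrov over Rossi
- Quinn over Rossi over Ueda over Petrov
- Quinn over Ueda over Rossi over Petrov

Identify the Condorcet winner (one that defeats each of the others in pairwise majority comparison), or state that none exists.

No Condorcet winner

Head-to-head results (7 voters total):
Ueda vs Petrov: Ueda wins 4–3.
Ueda vs Rossi: Ueda wins 4–3.
Ueda vs Quinn: Quinn wins 5–2.
Petrov vs Rossi: Rossi wins 4–3.
Petrov vs Quinn: Petrov wins 4–3.
Rossi vs Quinn: Quinn wins 5–2.
No candidate beats all others: Ueda beats Petrov beats Quinn beats Ueda, a majority cycle.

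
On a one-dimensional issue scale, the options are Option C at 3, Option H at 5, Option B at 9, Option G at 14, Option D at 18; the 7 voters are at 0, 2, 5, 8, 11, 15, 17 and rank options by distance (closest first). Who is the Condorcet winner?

Option B

With single-peaked preferences on a line, the Condorcet winner is the candidate closest to the median voter.
The median voter (position 8) is closest to Option B at 9.
Check: Option B vs Option H — voters closer to Option B: 4 of 7.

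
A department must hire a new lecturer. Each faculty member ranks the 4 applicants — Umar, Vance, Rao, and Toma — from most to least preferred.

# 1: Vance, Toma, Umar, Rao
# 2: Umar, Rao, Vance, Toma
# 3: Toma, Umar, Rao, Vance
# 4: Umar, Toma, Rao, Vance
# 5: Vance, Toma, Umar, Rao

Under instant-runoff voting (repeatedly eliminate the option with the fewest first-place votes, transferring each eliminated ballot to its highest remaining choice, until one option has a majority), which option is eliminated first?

Rao

Round 1: Umar 2, Vance 2, Toma 1, Rao 0. Rao has the fewest and is eliminated.
Round 2: Umar 2, Vance 2, Toma 1. Toma has the fewest and is eliminated.
Round 3: Umar 3, Vance 2. Umar has a majority.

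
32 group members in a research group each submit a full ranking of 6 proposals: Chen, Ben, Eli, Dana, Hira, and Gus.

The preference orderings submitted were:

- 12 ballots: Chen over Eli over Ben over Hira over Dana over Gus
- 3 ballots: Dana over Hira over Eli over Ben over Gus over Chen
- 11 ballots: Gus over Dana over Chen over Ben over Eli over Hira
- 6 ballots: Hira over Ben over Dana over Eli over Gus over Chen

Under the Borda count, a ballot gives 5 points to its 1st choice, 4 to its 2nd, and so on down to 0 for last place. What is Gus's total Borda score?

64

Borda scores:
  Chen: 12·5 + 3·0 + 11·3 + 6·0 = 93
  Ben: 12·3 + 3·2 + 11·2 + 6·4 = 88
  Eli: 12·4 + 3·3 + 11·1 + 6·2 = 80
  Dana: 12·1 + 3·5 + 11·4 + 6·3 = 89
  Hira: 12·2 + 3·4 + 11·0 + 6·5 = 66
  Gus: 12·0 + 3·1 + 11·5 + 6·1 = 64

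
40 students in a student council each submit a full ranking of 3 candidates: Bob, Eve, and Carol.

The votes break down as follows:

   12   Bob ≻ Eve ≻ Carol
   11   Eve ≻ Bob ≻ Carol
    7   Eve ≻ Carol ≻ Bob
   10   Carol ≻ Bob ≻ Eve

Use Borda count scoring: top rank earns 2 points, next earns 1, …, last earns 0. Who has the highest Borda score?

Borda scores:
  Bob: 12·2 + 11·1 + 7·0 + 10·1 = 45
  Eve: 12·1 + 11·2 + 7·2 + 10·0 = 48
  Carol: 12·0 + 11·0 + 7·1 + 10·2 = 27
Eve has the highest total.

Eve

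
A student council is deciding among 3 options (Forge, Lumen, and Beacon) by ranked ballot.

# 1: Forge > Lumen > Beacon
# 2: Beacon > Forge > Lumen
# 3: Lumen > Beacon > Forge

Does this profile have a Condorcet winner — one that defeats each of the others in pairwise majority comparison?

Head-to-head results (3 voters total):
Forge vs Lumen: Forge wins 2–1.
Forge vs Beacon: Beacon wins 2–1.
Lumen vs Beacon: Lumen wins 2–1.
No candidate beats all others: Forge beats Lumen beats Beacon beats Forge, a majority cycle.

No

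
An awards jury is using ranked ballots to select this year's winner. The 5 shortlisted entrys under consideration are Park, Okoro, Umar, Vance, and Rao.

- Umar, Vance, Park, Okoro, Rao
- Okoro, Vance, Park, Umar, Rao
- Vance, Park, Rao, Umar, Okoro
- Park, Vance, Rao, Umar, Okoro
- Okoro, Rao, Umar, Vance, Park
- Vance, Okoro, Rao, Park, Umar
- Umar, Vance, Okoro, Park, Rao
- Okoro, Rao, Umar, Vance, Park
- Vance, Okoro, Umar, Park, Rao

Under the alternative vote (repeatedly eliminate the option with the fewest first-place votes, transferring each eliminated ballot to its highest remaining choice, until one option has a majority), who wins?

Round 1: Okoro 3, Vance 3, Umar 2, Park 1, Rao 0. Rao has the fewest and is eliminated.
Round 2: Okoro 3, Vance 3, Umar 2, Park 1. Park has the fewest and is eliminated.
Round 3: Vance 4, Okoro 3, Umar 2. Umar has the fewest and is eliminated.
Round 4: Vance 6, Okoro 3. Vance has a majority.

Vance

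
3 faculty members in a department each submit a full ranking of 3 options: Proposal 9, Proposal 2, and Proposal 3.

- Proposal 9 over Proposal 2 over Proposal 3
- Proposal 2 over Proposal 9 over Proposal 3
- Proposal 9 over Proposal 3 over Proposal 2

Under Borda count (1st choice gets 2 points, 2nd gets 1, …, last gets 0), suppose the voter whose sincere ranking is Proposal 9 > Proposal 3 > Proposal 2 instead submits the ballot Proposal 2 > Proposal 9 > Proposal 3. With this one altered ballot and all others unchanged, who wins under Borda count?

Proposal 2

Borda totals with the altered ballot: Proposal 9 4, Proposal 2 5, Proposal 3 0.
The switch changes the winner from Proposal 9 to Proposal 2.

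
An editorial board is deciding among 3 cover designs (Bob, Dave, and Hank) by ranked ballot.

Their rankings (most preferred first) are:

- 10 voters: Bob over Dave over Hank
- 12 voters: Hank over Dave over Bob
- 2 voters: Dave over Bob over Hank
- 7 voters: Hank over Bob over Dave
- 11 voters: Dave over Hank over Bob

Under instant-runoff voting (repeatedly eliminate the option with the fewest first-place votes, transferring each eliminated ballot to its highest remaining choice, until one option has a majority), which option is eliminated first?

Round 1: Hank 19, Dave 13, Bob 10. Bob has the fewest and is eliminated.
Round 2: Dave 23, Hank 19. Dave has a majority.

Bob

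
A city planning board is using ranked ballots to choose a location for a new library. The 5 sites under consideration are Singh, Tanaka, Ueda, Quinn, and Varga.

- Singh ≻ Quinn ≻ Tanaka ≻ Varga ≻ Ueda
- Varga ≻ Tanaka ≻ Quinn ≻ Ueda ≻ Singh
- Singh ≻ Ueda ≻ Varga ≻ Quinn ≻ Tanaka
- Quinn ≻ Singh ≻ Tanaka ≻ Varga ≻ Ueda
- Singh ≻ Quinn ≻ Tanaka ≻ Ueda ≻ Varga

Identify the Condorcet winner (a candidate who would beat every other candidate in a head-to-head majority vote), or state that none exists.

Head-to-head results (5 voters total):
Singh vs Tanaka: Singh wins 4–1.
Singh vs Ueda: Singh wins 4–1.
Singh vs Quinn: Singh wins 3–2.
Singh vs Varga: Singh wins 4–1.
Tanaka vs Ueda: Tanaka wins 4–1.
Tanaka vs Quinn: Quinn wins 4–1.
Tanaka vs Varga: Tanaka wins 3–2.
Ueda vs Quinn: Quinn wins 4–1.
Ueda vs Varga: Varga wins 3–2.
Quinn vs Varga: Quinn wins 3–2.
Singh beats each rival — Tanaka (4–1), Ueda (4–1), Quinn (3–2), Varga (4–1) — so Singh is the Condorcet winner.

Singh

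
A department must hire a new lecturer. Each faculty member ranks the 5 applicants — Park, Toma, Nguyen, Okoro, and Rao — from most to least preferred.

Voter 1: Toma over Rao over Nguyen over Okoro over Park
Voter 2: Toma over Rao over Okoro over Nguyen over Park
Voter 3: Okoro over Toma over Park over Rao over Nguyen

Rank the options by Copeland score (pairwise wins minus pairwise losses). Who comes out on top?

Pairwise results:
  Park vs Toma: Toma wins 3–0.
  Park vs Nguyen: Nguyen wins 2–1.
  Park vs Okoro: Okoro wins 3–0.
  Park vs Rao: Rao wins 2–1.
  Toma vs Nguyen: Toma wins 3–0.
  Toma vs Okoro: Toma wins 2–1.
  Toma vs Rao: Toma wins 3–0.
  Nguyen vs Okoro: Okoro wins 2–1.
  Nguyen vs Rao: Rao wins 3–0.
  Okoro vs Rao: Rao wins 2–1.
Copeland scores (wins − losses):
  Park: 0 − 4 = -4
  Toma: 4 − 0 = 4
  Nguyen: 1 − 3 = -2
  Okoro: 2 − 2 = 0
  Rao: 3 − 1 = 2
Toma has the best Copeland score.

Toma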